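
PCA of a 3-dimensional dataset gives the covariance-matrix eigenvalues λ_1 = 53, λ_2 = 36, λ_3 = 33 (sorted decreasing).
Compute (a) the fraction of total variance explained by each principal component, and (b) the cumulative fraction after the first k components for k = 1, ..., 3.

Step 1 — total variance = trace(Sigma) = Σ λ_i = 53 + 36 + 33 = 122.

Step 2 — fraction explained by component i = λ_i / Σ λ:
  PC1: 53/122 = 0.4344
  PC2: 36/122 = 0.2951
  PC3: 33/122 = 0.2705

Step 3 — cumulative fraction after k components = (λ_1 + ... + λ_k) / Σ λ:
  k = 1: 53/122 = 0.4344
  k = 2: (53 + 36)/122 = 89/122 = 0.7295
  k = 3: (53 + 36 + 33)/122 = 122/122 = 1

Summary (fraction, with percent):

explained: PC1 0.4344 (43.44%), PC2 0.2951 (29.51%), PC3 0.2705 (27.05%);  cumulative: 0.4344, 0.7295, 1


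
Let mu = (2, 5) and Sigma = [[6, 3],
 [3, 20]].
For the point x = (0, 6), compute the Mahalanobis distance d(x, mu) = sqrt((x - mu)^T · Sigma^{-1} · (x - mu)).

Step 1 — centre the observation: (x - mu) = (-2, 1).

Step 2 — invert Sigma. det(Sigma) = 6·20 - (3)² = 111.
  Sigma^{-1} = (1/det) · [[d, -b], [-b, a]] = [[0.1802, -0.027],
 [-0.027, 0.0541]].

Step 3 — form the quadratic (x - mu)^T · Sigma^{-1} · (x - mu):
  Sigma^{-1} · (x - mu) = (-0.3874, 0.1081).
  (x - mu)^T · [Sigma^{-1} · (x - mu)] = (-2)·(-0.3874) + (1)·(0.1081) = 0.8829.

Step 4 — take square root: d = √(0.8829) ≈ 0.9396.

d(x, mu) = √(0.8829) ≈ 0.9396


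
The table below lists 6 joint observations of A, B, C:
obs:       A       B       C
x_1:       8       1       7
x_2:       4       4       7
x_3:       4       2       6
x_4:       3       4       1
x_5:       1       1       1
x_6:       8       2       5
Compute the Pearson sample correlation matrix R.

Step 1 — column means:
  mean(A) = (8 + 4 + 4 + 3 + 1 + 8) / 6 = 28/6 = 4.6667
  mean(B) = (1 + 4 + 2 + 4 + 1 + 2) / 6 = 14/6 = 2.3333
  mean(C) = (7 + 7 + 6 + 1 + 1 + 5) / 6 = 27/6 = 4.5

Step 2 — sample variances and covariances s[i,j] = (1/(n-1)) · Σ_k (x_{k,i} - mean_i) · (x_{k,j} - mean_j), with n-1 = 5:
  s[A,A] = ((3.3333)·(3.3333) + (-0.6667)·(-0.6667) + (-0.6667)·(-0.6667) + (-1.6667)·(-1.6667) + (-3.6667)·(-3.6667) + (3.3333)·(3.3333)) / 5 = 39.3333/5 = 7.8667
  s[A,B] = ((3.3333)·(-1.3333) + (-0.6667)·(1.6667) + (-0.6667)·(-0.3333) + (-1.6667)·(1.6667) + (-3.6667)·(-1.3333) + (3.3333)·(-0.3333)) / 5 = -4.3333/5 = -0.8667
  s[A,C] = ((3.3333)·(2.5) + (-0.6667)·(2.5) + (-0.6667)·(1.5) + (-1.6667)·(-3.5) + (-3.6667)·(-3.5) + (3.3333)·(0.5)) / 5 = 26/5 = 5.2
  s[B,B] = ((-1.3333)·(-1.3333) + (1.6667)·(1.6667) + (-0.3333)·(-0.3333) + (1.6667)·(1.6667) + (-1.3333)·(-1.3333) + (-0.3333)·(-0.3333)) / 5 = 9.3333/5 = 1.8667
  s[B,C] = ((-1.3333)·(2.5) + (1.6667)·(2.5) + (-0.3333)·(1.5) + (1.6667)·(-3.5) + (-1.3333)·(-3.5) + (-0.3333)·(0.5)) / 5 = -1/5 = -0.2
  s[C,C] = ((2.5)·(2.5) + (2.5)·(2.5) + (1.5)·(1.5) + (-3.5)·(-3.5) + (-3.5)·(-3.5) + (0.5)·(0.5)) / 5 = 39.5/5 = 7.9
  Sample standard deviations s_i = √(s[i,i]):
  s(A) = √(7.8667) = 2.8048
  s(B) = √(1.8667) = 1.3663
  s(C) = √(7.9) = 2.8107

Step 3 — r_{ij} = s_{ij} / (s_i · s_j):
  r[A,A] = 1 (diagonal).
  r[A,B] = -0.8667 / (2.8048 · 1.3663) = -0.8667 / 3.832 = -0.2262
  r[A,C] = 5.2 / (2.8048 · 2.8107) = 5.2 / 7.8833 = 0.6596
  r[B,B] = 1 (diagonal).
  r[B,C] = -0.2 / (1.3663 · 2.8107) = -0.2 / 3.8401 = -0.0521
  r[C,C] = 1 (diagonal).

R is symmetric with unit diagonal. Assembling:

R = [[1, -0.2262, 0.6596],
 [-0.2262, 1, -0.0521],
 [0.6596, -0.0521, 1]]


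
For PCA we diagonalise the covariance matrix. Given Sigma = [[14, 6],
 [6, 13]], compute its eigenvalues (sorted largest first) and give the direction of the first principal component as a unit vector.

Step 1 — characteristic polynomial of 2×2 Sigma:
  det(Sigma - λI) = λ² - trace · λ + det = 0.
  trace = 14 + 13 = 27, det = 14·13 - (6)² = 146.
Step 2 — discriminant:
  Δ = trace² - 4·det = 729 - 584 = 145.
Step 3 — eigenvalues:
  λ = (trace ± √Δ)/2 = (27 ± 12.0416)/2,
  λ_1 = 19.5208,  λ_2 = 7.4792.

Step 4 — unit eigenvector for λ_1: solve (Sigma - λ_1 I)v = 0. First row:
  (14 - 19.5208)·v_x + (6)·v_y = 0, i.e. (-5.5208)·v_x + (6)·v_y = 0,
  so v ∝ (b, λ_1 - a) = (6, 5.5208) = u.
  ||u|| = √((6)² + (5.5208)²) = √(66.4792) ≈ 8.1535,
  v_1 = u/||u|| ≈ (0.7359, 0.6771) (||v_1|| = 1).

λ_1 = 19.5208,  λ_2 = 7.4792;  v_1 ≈ (0.7359, 0.6771)


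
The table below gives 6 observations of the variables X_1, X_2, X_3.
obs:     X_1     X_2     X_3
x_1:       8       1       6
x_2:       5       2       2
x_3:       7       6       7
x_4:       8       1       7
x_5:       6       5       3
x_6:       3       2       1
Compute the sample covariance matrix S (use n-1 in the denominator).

Step 1 — column means:
  mean(X_1) = (8 + 5 + 7 + 8 + 6 + 3) / 6 = 37/6 = 6.1667
  mean(X_2) = (1 + 2 + 6 + 1 + 5 + 2) / 6 = 17/6 = 2.8333
  mean(X_3) = (6 + 2 + 7 + 7 + 3 + 1) / 6 = 26/6 = 4.3333

Step 2 — sample covariance S[i,j] = (1/(n-1)) · Σ_k (x_{k,i} - mean_i) · (x_{k,j} - mean_j), with n-1 = 5.
  S[X_1,X_1] = ((1.8333)·(1.8333) + (-1.1667)·(-1.1667) + (0.8333)·(0.8333) + (1.8333)·(1.8333) + (-0.1667)·(-0.1667) + (-3.1667)·(-3.1667)) / 5 = 18.8333/5 = 3.7667
  S[X_1,X_2] = ((1.8333)·(-1.8333) + (-1.1667)·(-0.8333) + (0.8333)·(3.1667) + (1.8333)·(-1.8333) + (-0.1667)·(2.1667) + (-3.1667)·(-0.8333)) / 5 = -0.8333/5 = -0.1667
  S[X_1,X_3] = ((1.8333)·(1.6667) + (-1.1667)·(-2.3333) + (0.8333)·(2.6667) + (1.8333)·(2.6667) + (-0.1667)·(-1.3333) + (-3.1667)·(-3.3333)) / 5 = 23.6667/5 = 4.7333
  S[X_2,X_2] = ((-1.8333)·(-1.8333) + (-0.8333)·(-0.8333) + (3.1667)·(3.1667) + (-1.8333)·(-1.8333) + (2.1667)·(2.1667) + (-0.8333)·(-0.8333)) / 5 = 22.8333/5 = 4.5667
  S[X_2,X_3] = ((-1.8333)·(1.6667) + (-0.8333)·(-2.3333) + (3.1667)·(2.6667) + (-1.8333)·(2.6667) + (2.1667)·(-1.3333) + (-0.8333)·(-3.3333)) / 5 = 2.3333/5 = 0.4667
  S[X_3,X_3] = ((1.6667)·(1.6667) + (-2.3333)·(-2.3333) + (2.6667)·(2.6667) + (2.6667)·(2.6667) + (-1.3333)·(-1.3333) + (-3.3333)·(-3.3333)) / 5 = 35.3333/5 = 7.0667

S is symmetric (S[j,i] = S[i,j]). Assembling:

S = [[3.7667, -0.1667, 4.7333],
 [-0.1667, 4.5667, 0.4667],
 [4.7333, 0.4667, 7.0667]]


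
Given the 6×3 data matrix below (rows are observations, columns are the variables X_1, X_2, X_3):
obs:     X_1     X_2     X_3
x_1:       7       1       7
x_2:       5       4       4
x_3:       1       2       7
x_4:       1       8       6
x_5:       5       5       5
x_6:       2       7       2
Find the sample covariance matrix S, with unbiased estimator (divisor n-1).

Step 1 — column means:
  mean(X_1) = (7 + 5 + 1 + 1 + 5 + 2) / 6 = 21/6 = 3.5
  mean(X_2) = (1 + 4 + 2 + 8 + 5 + 7) / 6 = 27/6 = 4.5
  mean(X_3) = (7 + 4 + 7 + 6 + 5 + 2) / 6 = 31/6 = 5.1667

Step 2 — sample covariance S[i,j] = (1/(n-1)) · Σ_k (x_{k,i} - mean_i) · (x_{k,j} - mean_j), with n-1 = 5.
  S[X_1,X_1] = ((3.5)·(3.5) + (1.5)·(1.5) + (-2.5)·(-2.5) + (-2.5)·(-2.5) + (1.5)·(1.5) + (-1.5)·(-1.5)) / 5 = 31.5/5 = 6.3
  S[X_1,X_2] = ((3.5)·(-3.5) + (1.5)·(-0.5) + (-2.5)·(-2.5) + (-2.5)·(3.5) + (1.5)·(0.5) + (-1.5)·(2.5)) / 5 = -18.5/5 = -3.7
  S[X_1,X_3] = ((3.5)·(1.8333) + (1.5)·(-1.1667) + (-2.5)·(1.8333) + (-2.5)·(0.8333) + (1.5)·(-0.1667) + (-1.5)·(-3.1667)) / 5 = 2.5/5 = 0.5
  S[X_2,X_2] = ((-3.5)·(-3.5) + (-0.5)·(-0.5) + (-2.5)·(-2.5) + (3.5)·(3.5) + (0.5)·(0.5) + (2.5)·(2.5)) / 5 = 37.5/5 = 7.5
  S[X_2,X_3] = ((-3.5)·(1.8333) + (-0.5)·(-1.1667) + (-2.5)·(1.8333) + (3.5)·(0.8333) + (0.5)·(-0.1667) + (2.5)·(-3.1667)) / 5 = -15.5/5 = -3.1
  S[X_3,X_3] = ((1.8333)·(1.8333) + (-1.1667)·(-1.1667) + (1.8333)·(1.8333) + (0.8333)·(0.8333) + (-0.1667)·(-0.1667) + (-3.1667)·(-3.1667)) / 5 = 18.8333/5 = 3.7667

S is symmetric (S[j,i] = S[i,j]). Assembling:

S = [[6.3, -3.7, 0.5],
 [-3.7, 7.5, -3.1],
 [0.5, -3.1, 3.7667]]


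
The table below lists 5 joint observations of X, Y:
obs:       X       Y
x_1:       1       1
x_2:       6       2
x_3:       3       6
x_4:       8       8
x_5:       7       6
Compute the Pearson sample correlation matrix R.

Step 1 — column means:
  mean(X) = (1 + 6 + 3 + 8 + 7) / 5 = 25/5 = 5
  mean(Y) = (1 + 2 + 6 + 8 + 6) / 5 = 23/5 = 4.6

Step 2 — sample variances and covariances s[i,j] = (1/(n-1)) · Σ_k (x_{k,i} - mean_i) · (x_{k,j} - mean_j), with n-1 = 4:
  s[X,X] = ((-4)·(-4) + (1)·(1) + (-2)·(-2) + (3)·(3) + (2)·(2)) / 4 = 34/4 = 8.5
  s[X,Y] = ((-4)·(-3.6) + (1)·(-2.6) + (-2)·(1.4) + (3)·(3.4) + (2)·(1.4)) / 4 = 22/4 = 5.5
  s[Y,Y] = ((-3.6)·(-3.6) + (-2.6)·(-2.6) + (1.4)·(1.4) + (3.4)·(3.4) + (1.4)·(1.4)) / 4 = 35.2/4 = 8.8
  Sample standard deviations s_i = √(s[i,i]):
  s(X) = √(8.5) = 2.9155
  s(Y) = √(8.8) = 2.9665

Step 3 — r_{ij} = s_{ij} / (s_i · s_j):
  r[X,X] = 1 (diagonal).
  r[X,Y] = 5.5 / (2.9155 · 2.9665) = 5.5 / 8.6487 = 0.6359
  r[Y,Y] = 1 (diagonal).

R is symmetric with unit diagonal. Assembling:

R = [[1, 0.6359],
 [0.6359, 1]]


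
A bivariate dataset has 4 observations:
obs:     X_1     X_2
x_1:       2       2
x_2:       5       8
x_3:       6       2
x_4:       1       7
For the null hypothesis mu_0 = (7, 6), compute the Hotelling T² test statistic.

Step 1 — sample mean vector:
  mean(X_1) = (2 + 5 + 6 + 1) / 4 = 14/4 = 3.5
  mean(X_2) = (2 + 8 + 2 + 7) / 4 = 19/4 = 4.75
  x̄ = (3.5, 4.75),  deviation x̄ - mu_0 = (3.5, 4.75) - (7, 6) = (-3.5, -1.25).

Step 2 — sample covariance matrix, S[i,j] = (1/(n-1)) · Σ_k (x_{k,i} - mean_i) · (x_{k,j} - mean_j), divisor n-1 = 3:
  S[X_1,X_1] = ((-1.5)·(-1.5) + (1.5)·(1.5) + (2.5)·(2.5) + (-2.5)·(-2.5)) / 3 = 17/3 = 5.6667
  S[X_1,X_2] = ((-1.5)·(-2.75) + (1.5)·(3.25) + (2.5)·(-2.75) + (-2.5)·(2.25)) / 3 = -3.5/3 = -1.1667
  S[X_2,X_2] = ((-2.75)·(-2.75) + (3.25)·(3.25) + (-2.75)·(-2.75) + (2.25)·(2.25)) / 3 = 30.75/3 = 10.25
  S = [[5.6667, -1.1667],
 [-1.1667, 10.25]].

Step 3 — invert S. det(S) = 5.6667·10.25 - (-1.1667)² = 56.7222.
  S^{-1} = (1/det) · [[d, -b], [-b, a]] = [[0.1807, 0.0206],
 [0.0206, 0.0999]].

Step 4 — quadratic form (x̄ - mu_0)^T · S^{-1} · (x̄ - mu_0):
  S^{-1} · (x̄ - mu_0) = (-0.6582, -0.1969),
  (x̄ - mu_0)^T · [...] = (-3.5)·(-0.6582) + (-1.25)·(-0.1969) = 2.5497.

Step 5 — scale by n: T² = 4 · 2.5497 = 10.1988.

T² ≈ 10.1988


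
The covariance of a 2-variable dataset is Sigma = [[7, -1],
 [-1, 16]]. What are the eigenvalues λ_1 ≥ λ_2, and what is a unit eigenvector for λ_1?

Step 1 — characteristic polynomial of 2×2 Sigma:
  det(Sigma - λI) = λ² - trace · λ + det = 0.
  trace = 7 + 16 = 23, det = 7·16 - (-1)² = 111.
Step 2 — discriminant:
  Δ = trace² - 4·det = 529 - 444 = 85.
Step 3 — eigenvalues:
  λ = (trace ± √Δ)/2 = (23 ± 9.2195)/2,
  λ_1 = 16.1098,  λ_2 = 6.8902.

Step 4 — unit eigenvector for λ_1: solve (Sigma - λ_1 I)v = 0. First row:
  (7 - 16.1098)·v_x + (-1)·v_y = 0, i.e. (-9.1098)·v_x + (-1)·v_y = 0,
  so v ∝ (b, λ_1 - a) = (-1, 9.1098); multiply by -1 so the first entry is positive: u = (1, -9.1098).
  ||u|| = √((1)² + (-9.1098)²) = √(83.988) ≈ 9.1645,
  v_1 = u/||u|| ≈ (0.1091, -0.994) (||v_1|| = 1).

λ_1 = 16.1098,  λ_2 = 6.8902;  v_1 ≈ (0.1091, -0.994)


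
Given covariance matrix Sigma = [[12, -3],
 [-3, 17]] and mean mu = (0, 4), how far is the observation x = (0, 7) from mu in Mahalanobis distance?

Step 1 — centre the observation: (x - mu) = (0, 3).

Step 2 — invert Sigma. det(Sigma) = 12·17 - (-3)² = 195.
  Sigma^{-1} = (1/det) · [[d, -b], [-b, a]] = [[0.0872, 0.0154],
 [0.0154, 0.0615]].

Step 3 — form the quadratic (x - mu)^T · Sigma^{-1} · (x - mu):
  Sigma^{-1} · (x - mu) = (0.0462, 0.1846).
  (x - mu)^T · [Sigma^{-1} · (x - mu)] = (0)·(0.0462) + (3)·(0.1846) = 0.5538.

Step 4 — take square root: d = √(0.5538) ≈ 0.7442.

d(x, mu) = √(0.5538) ≈ 0.7442


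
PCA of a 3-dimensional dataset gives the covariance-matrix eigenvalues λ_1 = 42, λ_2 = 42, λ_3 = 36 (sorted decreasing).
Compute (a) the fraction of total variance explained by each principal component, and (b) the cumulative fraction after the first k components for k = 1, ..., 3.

Step 1 — total variance = trace(Sigma) = Σ λ_i = 42 + 42 + 36 = 120.

Step 2 — fraction explained by component i = λ_i / Σ λ:
  PC1: 42/120 = 0.35
  PC2: 42/120 = 0.35
  PC3: 36/120 = 0.3

Step 3 — cumulative fraction after k components = (λ_1 + ... + λ_k) / Σ λ:
  k = 1: 42/120 = 0.35
  k = 2: (42 + 42)/120 = 84/120 = 0.7
  k = 3: (42 + 42 + 36)/120 = 120/120 = 1

Summary (fraction, with percent):

explained: PC1 0.35 (35%), PC2 0.35 (35%), PC3 0.3 (30%);  cumulative: 0.35, 0.7, 1


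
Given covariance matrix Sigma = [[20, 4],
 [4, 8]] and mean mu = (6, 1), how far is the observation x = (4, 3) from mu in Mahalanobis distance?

Step 1 — centre the observation: (x - mu) = (-2, 2).

Step 2 — invert Sigma. det(Sigma) = 20·8 - (4)² = 144.
  Sigma^{-1} = (1/det) · [[d, -b], [-b, a]] = [[0.0556, -0.0278],
 [-0.0278, 0.1389]].

Step 3 — form the quadratic (x - mu)^T · Sigma^{-1} · (x - mu):
  Sigma^{-1} · (x - mu) = (-0.1667, 0.3333).
  (x - mu)^T · [Sigma^{-1} · (x - mu)] = (-2)·(-0.1667) + (2)·(0.3333) = 1.

Step 4 — take square root: d = √(1) ≈ 1.

d(x, mu) = √(1) ≈ 1


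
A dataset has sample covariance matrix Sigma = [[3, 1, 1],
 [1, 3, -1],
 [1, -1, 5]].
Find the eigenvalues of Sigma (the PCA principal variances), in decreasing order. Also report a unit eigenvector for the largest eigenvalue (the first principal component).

Step 1 — characteristic polynomial p(λ) = det(λI - Sigma) = λ³ - tr·λ² + c_1·λ - det, where tr = trace, c_1 = sum of the principal 2×2 minors, det = det(Sigma):
  tr = 3 + 3 + 5 = 11,
  c_1 = (3·3 - (1)²) + (3·5 - (1)²) + (3·5 - (-1)²) = 8 + 14 + 14 = 36,
  det = 3·(3·5 - (-1)²) - (1)·((1)·5 - (-1)·(1)) + (1)·((1)·(-1) - 3·(1)) = 3·(14) - (1)·(6) + (1)·(-4) = 32.
  So p(λ) = λ³ - 11λ² + 36λ - 32.
Step 2 — look for an integer root (rational root theorem: any rational root is an integer divisor of 32). Testing λ = 4:
  p(4) = 64 - 176 + 144 - 32 = 0  ✓
  Dividing out (λ - 4): p(λ) = (λ - 4)(λ² - 7λ + 8).
Step 3 — remaining eigenvalues from the quadratic λ² - 7λ + 8 = 0:
  Δ = 7² - 4·8 = 49 - 32 = 17,  λ = (7 ± √17)/2 = (7 ± 4.1231)/2 ≈ 5.5616 or 1.4384.
  Sorted: λ_1 = 5.5616,  λ_2 = 4,  λ_3 = 1.4384  (check: sum = 11 = tr ✓).

Step 4 — unit eigenvector for λ_1 ≈ 5.5616: v spans the null space of (Sigma - λ_1 I), whose rows are
  r_1 = (-2.5616, 1, 1),  r_2 = (1, -2.5616, -1),  r_3 = (1, -1, -0.5616).
  v is orthogonal to every row, so take v ∝ r_1 × r_2 = ((1)·(-1) - (1)·(-2.5616), (1)·(1) - (-2.5616)·(-1), (-2.5616)·(-2.5616) - (1)·(1)) ≈ (1.5616, -1.5616, 5.5616).
  Let u = (1.5616, -1.5616, 5.5616).
  ||u|| = √((1.5616)² + (-1.5616)² + (5.5616)²) = √(35.8078) ≈ 5.984,  v_1 = u/||u|| ≈ (0.261, -0.261, 0.9294) (||v_1|| = 1).

λ_1 = 5.5616,  λ_2 = 4,  λ_3 = 1.4384;  v_1 ≈ (0.261, -0.261, 0.9294)


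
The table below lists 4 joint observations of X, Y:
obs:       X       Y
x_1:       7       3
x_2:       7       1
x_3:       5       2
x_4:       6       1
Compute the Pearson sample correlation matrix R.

Step 1 — column means:
  mean(X) = (7 + 7 + 5 + 6) / 4 = 25/4 = 6.25
  mean(Y) = (3 + 1 + 2 + 1) / 4 = 7/4 = 1.75

Step 2 — sample variances and covariances s[i,j] = (1/(n-1)) · Σ_k (x_{k,i} - mean_i) · (x_{k,j} - mean_j), with n-1 = 3:
  s[X,X] = ((0.75)·(0.75) + (0.75)·(0.75) + (-1.25)·(-1.25) + (-0.25)·(-0.25)) / 3 = 2.75/3 = 0.9167
  s[X,Y] = ((0.75)·(1.25) + (0.75)·(-0.75) + (-1.25)·(0.25) + (-0.25)·(-0.75)) / 3 = 0.25/3 = 0.0833
  s[Y,Y] = ((1.25)·(1.25) + (-0.75)·(-0.75) + (0.25)·(0.25) + (-0.75)·(-0.75)) / 3 = 2.75/3 = 0.9167
  Sample standard deviations s_i = √(s[i,i]):
  s(X) = √(0.9167) = 0.9574
  s(Y) = √(0.9167) = 0.9574

Step 3 — r_{ij} = s_{ij} / (s_i · s_j):
  r[X,X] = 1 (diagonal).
  r[X,Y] = 0.0833 / (0.9574 · 0.9574) = 0.0833 / 0.9167 = 0.0909
  r[Y,Y] = 1 (diagonal).

R is symmetric with unit diagonal. Assembling:

R = [[1, 0.0909],
 [0.0909, 1]]


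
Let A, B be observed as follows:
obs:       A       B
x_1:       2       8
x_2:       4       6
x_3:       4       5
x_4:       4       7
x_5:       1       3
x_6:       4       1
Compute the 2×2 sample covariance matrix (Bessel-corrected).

Step 1 — column means:
  mean(A) = (2 + 4 + 4 + 4 + 1 + 4) / 6 = 19/6 = 3.1667
  mean(B) = (8 + 6 + 5 + 7 + 3 + 1) / 6 = 30/6 = 5

Step 2 — sample covariance S[i,j] = (1/(n-1)) · Σ_k (x_{k,i} - mean_i) · (x_{k,j} - mean_j), with n-1 = 5.
  S[A,A] = ((-1.1667)·(-1.1667) + (0.8333)·(0.8333) + (0.8333)·(0.8333) + (0.8333)·(0.8333) + (-2.1667)·(-2.1667) + (0.8333)·(0.8333)) / 5 = 8.8333/5 = 1.7667
  S[A,B] = ((-1.1667)·(3) + (0.8333)·(1) + (0.8333)·(0) + (0.8333)·(2) + (-2.1667)·(-2) + (0.8333)·(-4)) / 5 = 0/5 = 0
  S[B,B] = ((3)·(3) + (1)·(1) + (0)·(0) + (2)·(2) + (-2)·(-2) + (-4)·(-4)) / 5 = 34/5 = 6.8

S is symmetric (S[j,i] = S[i,j]). Assembling:

S = [[1.7667, 0],
 [0, 6.8]]


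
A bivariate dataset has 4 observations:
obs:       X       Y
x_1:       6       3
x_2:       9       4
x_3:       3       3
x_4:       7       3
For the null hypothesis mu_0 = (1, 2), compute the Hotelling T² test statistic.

Step 1 — sample mean vector:
  mean(X) = (6 + 9 + 3 + 7) / 4 = 25/4 = 6.25
  mean(Y) = (3 + 4 + 3 + 3) / 4 = 13/4 = 3.25
  x̄ = (6.25, 3.25),  deviation x̄ - mu_0 = (6.25, 3.25) - (1, 2) = (5.25, 1.25).

Step 2 — sample covariance matrix, S[i,j] = (1/(n-1)) · Σ_k (x_{k,i} - mean_i) · (x_{k,j} - mean_j), divisor n-1 = 3:
  S[X,X] = ((-0.25)·(-0.25) + (2.75)·(2.75) + (-3.25)·(-3.25) + (0.75)·(0.75)) / 3 = 18.75/3 = 6.25
  S[X,Y] = ((-0.25)·(-0.25) + (2.75)·(0.75) + (-3.25)·(-0.25) + (0.75)·(-0.25)) / 3 = 2.75/3 = 0.9167
  S[Y,Y] = ((-0.25)·(-0.25) + (0.75)·(0.75) + (-0.25)·(-0.25) + (-0.25)·(-0.25)) / 3 = 0.75/3 = 0.25
  S = [[6.25, 0.9167],
 [0.9167, 0.25]].

Step 3 — invert S. det(S) = 6.25·0.25 - (0.9167)² = 0.7222.
  S^{-1} = (1/det) · [[d, -b], [-b, a]] = [[0.3462, -1.2692],
 [-1.2692, 8.6538]].

Step 4 — quadratic form (x̄ - mu_0)^T · S^{-1} · (x̄ - mu_0):
  S^{-1} · (x̄ - mu_0) = (0.2308, 4.1538),
  (x̄ - mu_0)^T · [...] = (5.25)·(0.2308) + (1.25)·(4.1538) = 6.4038.

Step 5 — scale by n: T² = 4 · 6.4038 = 25.6154.

T² ≈ 25.6154


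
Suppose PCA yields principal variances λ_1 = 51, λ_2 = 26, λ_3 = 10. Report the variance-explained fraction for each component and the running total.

Step 1 — total variance = trace(Sigma) = Σ λ_i = 51 + 26 + 10 = 87.

Step 2 — fraction explained by component i = λ_i / Σ λ:
  PC1: 51/87 = 0.5862
  PC2: 26/87 = 0.2989
  PC3: 10/87 = 0.1149

Step 3 — cumulative fraction after k components = (λ_1 + ... + λ_k) / Σ λ:
  k = 1: 51/87 = 0.5862
  k = 2: (51 + 26)/87 = 77/87 = 0.8851
  k = 3: (51 + 26 + 10)/87 = 87/87 = 1

Summary (fraction, with percent):

explained: PC1 0.5862 (58.62%), PC2 0.2989 (29.89%), PC3 0.1149 (11.49%);  cumulative: 0.5862, 0.8851, 1


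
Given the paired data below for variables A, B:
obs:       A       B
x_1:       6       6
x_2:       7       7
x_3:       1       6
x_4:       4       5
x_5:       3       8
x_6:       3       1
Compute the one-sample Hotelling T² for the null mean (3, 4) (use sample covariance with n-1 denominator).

Step 1 — sample mean vector:
  mean(A) = (6 + 7 + 1 + 4 + 3 + 3) / 6 = 24/6 = 4
  mean(B) = (6 + 7 + 6 + 5 + 8 + 1) / 6 = 33/6 = 5.5
  x̄ = (4, 5.5),  deviation x̄ - mu_0 = (4, 5.5) - (3, 4) = (1, 1.5).

Step 2 — sample covariance matrix, S[i,j] = (1/(n-1)) · Σ_k (x_{k,i} - mean_i) · (x_{k,j} - mean_j), divisor n-1 = 5:
  S[A,A] = ((2)·(2) + (3)·(3) + (-3)·(-3) + (0)·(0) + (-1)·(-1) + (-1)·(-1)) / 5 = 24/5 = 4.8
  S[A,B] = ((2)·(0.5) + (3)·(1.5) + (-3)·(0.5) + (0)·(-0.5) + (-1)·(2.5) + (-1)·(-4.5)) / 5 = 6/5 = 1.2
  S[B,B] = ((0.5)·(0.5) + (1.5)·(1.5) + (0.5)·(0.5) + (-0.5)·(-0.5) + (2.5)·(2.5) + (-4.5)·(-4.5)) / 5 = 29.5/5 = 5.9
  S = [[4.8, 1.2],
 [1.2, 5.9]].

Step 3 — invert S. det(S) = 4.8·5.9 - (1.2)² = 26.88.
  S^{-1} = (1/det) · [[d, -b], [-b, a]] = [[0.2195, -0.0446],
 [-0.0446, 0.1786]].

Step 4 — quadratic form (x̄ - mu_0)^T · S^{-1} · (x̄ - mu_0):
  S^{-1} · (x̄ - mu_0) = (0.1525, 0.2232),
  (x̄ - mu_0)^T · [...] = (1)·(0.1525) + (1.5)·(0.2232) = 0.4874.

Step 5 — scale by n: T² = 6 · 0.4874 = 2.9241.

T² ≈ 2.9241


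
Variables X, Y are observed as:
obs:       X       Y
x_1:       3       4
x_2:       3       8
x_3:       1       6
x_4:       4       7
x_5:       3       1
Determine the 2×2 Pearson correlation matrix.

Step 1 — column means:
  mean(X) = (3 + 3 + 1 + 4 + 3) / 5 = 14/5 = 2.8
  mean(Y) = (4 + 8 + 6 + 7 + 1) / 5 = 26/5 = 5.2

Step 2 — sample variances and covariances s[i,j] = (1/(n-1)) · Σ_k (x_{k,i} - mean_i) · (x_{k,j} - mean_j), with n-1 = 4:
  s[X,X] = ((0.2)·(0.2) + (0.2)·(0.2) + (-1.8)·(-1.8) + (1.2)·(1.2) + (0.2)·(0.2)) / 4 = 4.8/4 = 1.2
  s[X,Y] = ((0.2)·(-1.2) + (0.2)·(2.8) + (-1.8)·(0.8) + (1.2)·(1.8) + (0.2)·(-4.2)) / 4 = 0.2/4 = 0.05
  s[Y,Y] = ((-1.2)·(-1.2) + (2.8)·(2.8) + (0.8)·(0.8) + (1.8)·(1.8) + (-4.2)·(-4.2)) / 4 = 30.8/4 = 7.7
  Sample standard deviations s_i = √(s[i,i]):
  s(X) = √(1.2) = 1.0954
  s(Y) = √(7.7) = 2.7749

Step 3 — r_{ij} = s_{ij} / (s_i · s_j):
  r[X,X] = 1 (diagonal).
  r[X,Y] = 0.05 / (1.0954 · 2.7749) = 0.05 / 3.0397 = 0.0164
  r[Y,Y] = 1 (diagonal).

R is symmetric with unit diagonal. Assembling:

R = [[1, 0.0164],
 [0.0164, 1]]


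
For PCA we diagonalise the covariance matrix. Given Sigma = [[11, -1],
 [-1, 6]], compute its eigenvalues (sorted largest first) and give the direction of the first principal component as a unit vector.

Step 1 — characteristic polynomial of 2×2 Sigma:
  det(Sigma - λI) = λ² - trace · λ + det = 0.
  trace = 11 + 6 = 17, det = 11·6 - (-1)² = 65.
Step 2 — discriminant:
  Δ = trace² - 4·det = 289 - 260 = 29.
Step 3 — eigenvalues:
  λ = (trace ± √Δ)/2 = (17 ± 5.3852)/2,
  λ_1 = 11.1926,  λ_2 = 5.8074.

Step 4 — unit eigenvector for λ_1: solve (Sigma - λ_1 I)v = 0. First row:
  (11 - 11.1926)·v_x + (-1)·v_y = 0, i.e. (-0.1926)·v_x + (-1)·v_y = 0,
  so v ∝ (b, λ_1 - a) = (-1, 0.1926); multiply by -1 so the first entry is positive: u = (1, -0.1926).
  ||u|| = √((1)² + (-0.1926)²) = √(1.0371) ≈ 1.0184,
  v_1 = u/||u|| ≈ (0.982, -0.1891) (||v_1|| = 1).

λ_1 = 11.1926,  λ_2 = 5.8074;  v_1 ≈ (0.982, -0.1891)


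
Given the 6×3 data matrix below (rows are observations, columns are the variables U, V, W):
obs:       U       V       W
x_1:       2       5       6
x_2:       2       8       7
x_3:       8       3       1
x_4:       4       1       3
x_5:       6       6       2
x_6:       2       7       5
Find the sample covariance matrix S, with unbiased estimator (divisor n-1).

Step 1 — column means:
  mean(U) = (2 + 2 + 8 + 4 + 6 + 2) / 6 = 24/6 = 4
  mean(V) = (5 + 8 + 3 + 1 + 6 + 7) / 6 = 30/6 = 5
  mean(W) = (6 + 7 + 1 + 3 + 2 + 5) / 6 = 24/6 = 4

Step 2 — sample covariance S[i,j] = (1/(n-1)) · Σ_k (x_{k,i} - mean_i) · (x_{k,j} - mean_j), with n-1 = 5.
  S[U,U] = ((-2)·(-2) + (-2)·(-2) + (4)·(4) + (0)·(0) + (2)·(2) + (-2)·(-2)) / 5 = 32/5 = 6.4
  S[U,V] = ((-2)·(0) + (-2)·(3) + (4)·(-2) + (0)·(-4) + (2)·(1) + (-2)·(2)) / 5 = -16/5 = -3.2
  S[U,W] = ((-2)·(2) + (-2)·(3) + (4)·(-3) + (0)·(-1) + (2)·(-2) + (-2)·(1)) / 5 = -28/5 = -5.6
  S[V,V] = ((0)·(0) + (3)·(3) + (-2)·(-2) + (-4)·(-4) + (1)·(1) + (2)·(2)) / 5 = 34/5 = 6.8
  S[V,W] = ((0)·(2) + (3)·(3) + (-2)·(-3) + (-4)·(-1) + (1)·(-2) + (2)·(1)) / 5 = 19/5 = 3.8
  S[W,W] = ((2)·(2) + (3)·(3) + (-3)·(-3) + (-1)·(-1) + (-2)·(-2) + (1)·(1)) / 5 = 28/5 = 5.6

S is symmetric (S[j,i] = S[i,j]). Assembling:

S = [[6.4, -3.2, -5.6],
 [-3.2, 6.8, 3.8],
 [-5.6, 3.8, 5.6]]


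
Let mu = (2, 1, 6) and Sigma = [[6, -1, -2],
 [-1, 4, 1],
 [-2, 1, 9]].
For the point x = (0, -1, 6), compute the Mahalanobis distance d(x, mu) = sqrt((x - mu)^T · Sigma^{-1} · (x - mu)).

Step 1 — centre the observation: (x - mu) = (-2, -2, 0).

Step 2 — invert Sigma (cofactor / det for 3×3, or solve directly):
  Sigma^{-1} = [[0.1852, 0.037, 0.037],
 [0.037, 0.2646, -0.0212],
 [0.037, -0.0212, 0.1217]].

Step 3 — form the quadratic (x - mu)^T · Sigma^{-1} · (x - mu):
  Sigma^{-1} · (x - mu) = (-0.4444, -0.6032, -0.0317).
  (x - mu)^T · [Sigma^{-1} · (x - mu)] = (-2)·(-0.4444) + (-2)·(-0.6032) + (0)·(-0.0317) = 2.0952.

Step 4 — take square root: d = √(2.0952) ≈ 1.4475.

d(x, mu) = √(2.0952) ≈ 1.4475


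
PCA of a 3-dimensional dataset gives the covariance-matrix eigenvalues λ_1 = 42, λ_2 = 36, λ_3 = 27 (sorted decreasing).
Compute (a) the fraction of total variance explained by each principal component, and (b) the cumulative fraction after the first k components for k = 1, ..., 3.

Step 1 — total variance = trace(Sigma) = Σ λ_i = 42 + 36 + 27 = 105.

Step 2 — fraction explained by component i = λ_i / Σ λ:
  PC1: 42/105 = 0.4
  PC2: 36/105 = 0.3429
  PC3: 27/105 = 0.2571

Step 3 — cumulative fraction after k components = (λ_1 + ... + λ_k) / Σ λ:
  k = 1: 42/105 = 0.4
  k = 2: (42 + 36)/105 = 78/105 = 0.7429
  k = 3: (42 + 36 + 27)/105 = 105/105 = 1

Summary (fraction, with percent):

explained: PC1 0.4 (40%), PC2 0.3429 (34.29%), PC3 0.2571 (25.71%);  cumulative: 0.4, 0.7429, 1


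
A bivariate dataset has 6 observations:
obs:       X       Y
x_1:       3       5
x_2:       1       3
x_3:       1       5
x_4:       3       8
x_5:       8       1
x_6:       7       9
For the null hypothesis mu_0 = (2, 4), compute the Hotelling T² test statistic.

Step 1 — sample mean vector:
  mean(X) = (3 + 1 + 1 + 3 + 8 + 7) / 6 = 23/6 = 3.8333
  mean(Y) = (5 + 3 + 5 + 8 + 1 + 9) / 6 = 31/6 = 5.1667
  x̄ = (3.8333, 5.1667),  deviation x̄ - mu_0 = (3.8333, 5.1667) - (2, 4) = (1.8333, 1.1667).

Step 2 — sample covariance matrix, S[i,j] = (1/(n-1)) · Σ_k (x_{k,i} - mean_i) · (x_{k,j} - mean_j), divisor n-1 = 5:
  S[X,X] = ((-0.8333)·(-0.8333) + (-2.8333)·(-2.8333) + (-2.8333)·(-2.8333) + (-0.8333)·(-0.8333) + (4.1667)·(4.1667) + (3.1667)·(3.1667)) / 5 = 44.8333/5 = 8.9667
  S[X,Y] = ((-0.8333)·(-0.1667) + (-2.8333)·(-2.1667) + (-2.8333)·(-0.1667) + (-0.8333)·(2.8333) + (4.1667)·(-4.1667) + (3.1667)·(3.8333)) / 5 = -0.8333/5 = -0.1667
  S[Y,Y] = ((-0.1667)·(-0.1667) + (-2.1667)·(-2.1667) + (-0.1667)·(-0.1667) + (2.8333)·(2.8333) + (-4.1667)·(-4.1667) + (3.8333)·(3.8333)) / 5 = 44.8333/5 = 8.9667
  S = [[8.9667, -0.1667],
 [-0.1667, 8.9667]].

Step 3 — invert S. det(S) = 8.9667·8.9667 - (-0.1667)² = 80.3733.
  S^{-1} = (1/det) · [[d, -b], [-b, a]] = [[0.1116, 0.0021],
 [0.0021, 0.1116]].

Step 4 — quadratic form (x̄ - mu_0)^T · S^{-1} · (x̄ - mu_0):
  S^{-1} · (x̄ - mu_0) = (0.207, 0.134),
  (x̄ - mu_0)^T · [...] = (1.8333)·(0.207) + (1.1667)·(0.134) = 0.5357.

Step 5 — scale by n: T² = 6 · 0.5357 = 3.2142.

T² ≈ 3.2142


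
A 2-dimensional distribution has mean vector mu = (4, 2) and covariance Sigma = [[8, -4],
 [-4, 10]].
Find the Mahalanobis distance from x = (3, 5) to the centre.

Step 1 — centre the observation: (x - mu) = (-1, 3).

Step 2 — invert Sigma. det(Sigma) = 8·10 - (-4)² = 64.
  Sigma^{-1} = (1/det) · [[d, -b], [-b, a]] = [[0.1562, 0.0625],
 [0.0625, 0.125]].

Step 3 — form the quadratic (x - mu)^T · Sigma^{-1} · (x - mu):
  Sigma^{-1} · (x - mu) = (0.0312, 0.3125).
  (x - mu)^T · [Sigma^{-1} · (x - mu)] = (-1)·(0.0312) + (3)·(0.3125) = 0.9062.

Step 4 — take square root: d = √(0.9062) ≈ 0.952.

d(x, mu) = √(0.9062) ≈ 0.952


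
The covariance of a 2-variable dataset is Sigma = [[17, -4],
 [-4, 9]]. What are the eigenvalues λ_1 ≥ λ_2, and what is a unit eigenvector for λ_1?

Step 1 — characteristic polynomial of 2×2 Sigma:
  det(Sigma - λI) = λ² - trace · λ + det = 0.
  trace = 17 + 9 = 26, det = 17·9 - (-4)² = 137.
Step 2 — discriminant:
  Δ = trace² - 4·det = 676 - 548 = 128.
Step 3 — eigenvalues:
  λ = (trace ± √Δ)/2 = (26 ± 11.3137)/2,
  λ_1 = 18.6569,  λ_2 = 7.3431.

Step 4 — unit eigenvector for λ_1: solve (Sigma - λ_1 I)v = 0. First row:
  (17 - 18.6569)·v_x + (-4)·v_y = 0, i.e. (-1.6569)·v_x + (-4)·v_y = 0,
  so v ∝ (b, λ_1 - a) = (-4, 1.6569); multiply by -1 so the first entry is positive: u = (4, -1.6569).
  ||u|| = √((4)² + (-1.6569)²) = √(18.7452) ≈ 4.3296,
  v_1 = u/||u|| ≈ (0.9239, -0.3827) (||v_1|| = 1).

λ_1 = 18.6569,  λ_2 = 7.3431;  v_1 ≈ (0.9239, -0.3827)


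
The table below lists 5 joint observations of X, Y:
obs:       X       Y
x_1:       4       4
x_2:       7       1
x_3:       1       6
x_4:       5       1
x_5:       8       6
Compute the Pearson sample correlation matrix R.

Step 1 — column means:
  mean(X) = (4 + 7 + 1 + 5 + 8) / 5 = 25/5 = 5
  mean(Y) = (4 + 1 + 6 + 1 + 6) / 5 = 18/5 = 3.6

Step 2 — sample variances and covariances s[i,j] = (1/(n-1)) · Σ_k (x_{k,i} - mean_i) · (x_{k,j} - mean_j), with n-1 = 4:
  s[X,X] = ((-1)·(-1) + (2)·(2) + (-4)·(-4) + (0)·(0) + (3)·(3)) / 4 = 30/4 = 7.5
  s[X,Y] = ((-1)·(0.4) + (2)·(-2.6) + (-4)·(2.4) + (0)·(-2.6) + (3)·(2.4)) / 4 = -8/4 = -2
  s[Y,Y] = ((0.4)·(0.4) + (-2.6)·(-2.6) + (2.4)·(2.4) + (-2.6)·(-2.6) + (2.4)·(2.4)) / 4 = 25.2/4 = 6.3
  Sample standard deviations s_i = √(s[i,i]):
  s(X) = √(7.5) = 2.7386
  s(Y) = √(6.3) = 2.51

Step 3 — r_{ij} = s_{ij} / (s_i · s_j):
  r[X,X] = 1 (diagonal).
  r[X,Y] = -2 / (2.7386 · 2.51) = -2 / 6.8739 = -0.291
  r[Y,Y] = 1 (diagonal).

R is symmetric with unit diagonal. Assembling:

R = [[1, -0.291],
 [-0.291, 1]]


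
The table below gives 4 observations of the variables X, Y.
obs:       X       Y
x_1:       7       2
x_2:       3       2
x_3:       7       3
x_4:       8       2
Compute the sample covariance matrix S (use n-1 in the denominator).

Step 1 — column means:
  mean(X) = (7 + 3 + 7 + 8) / 4 = 25/4 = 6.25
  mean(Y) = (2 + 2 + 3 + 2) / 4 = 9/4 = 2.25

Step 2 — sample covariance S[i,j] = (1/(n-1)) · Σ_k (x_{k,i} - mean_i) · (x_{k,j} - mean_j), with n-1 = 3.
  S[X,X] = ((0.75)·(0.75) + (-3.25)·(-3.25) + (0.75)·(0.75) + (1.75)·(1.75)) / 3 = 14.75/3 = 4.9167
  S[X,Y] = ((0.75)·(-0.25) + (-3.25)·(-0.25) + (0.75)·(0.75) + (1.75)·(-0.25)) / 3 = 0.75/3 = 0.25
  S[Y,Y] = ((-0.25)·(-0.25) + (-0.25)·(-0.25) + (0.75)·(0.75) + (-0.25)·(-0.25)) / 3 = 0.75/3 = 0.25

S is symmetric (S[j,i] = S[i,j]). Assembling:

S = [[4.9167, 0.25],
 [0.25, 0.25]]


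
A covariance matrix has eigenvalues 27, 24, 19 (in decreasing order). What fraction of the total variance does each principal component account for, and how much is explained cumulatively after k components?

Step 1 — total variance = trace(Sigma) = Σ λ_i = 27 + 24 + 19 = 70.

Step 2 — fraction explained by component i = λ_i / Σ λ:
  PC1: 27/70 = 0.3857
  PC2: 24/70 = 0.3429
  PC3: 19/70 = 0.2714

Step 3 — cumulative fraction after k components = (λ_1 + ... + λ_k) / Σ λ:
  k = 1: 27/70 = 0.3857
  k = 2: (27 + 24)/70 = 51/70 = 0.7286
  k = 3: (27 + 24 + 19)/70 = 70/70 = 1

Summary (fraction, with percent):

explained: PC1 0.3857 (38.57%), PC2 0.3429 (34.29%), PC3 0.2714 (27.14%);  cumulative: 0.3857, 0.7286, 1


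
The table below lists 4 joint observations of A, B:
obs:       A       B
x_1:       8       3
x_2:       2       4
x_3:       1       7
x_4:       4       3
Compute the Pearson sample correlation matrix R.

Step 1 — column means:
  mean(A) = (8 + 2 + 1 + 4) / 4 = 15/4 = 3.75
  mean(B) = (3 + 4 + 7 + 3) / 4 = 17/4 = 4.25

Step 2 — sample variances and covariances s[i,j] = (1/(n-1)) · Σ_k (x_{k,i} - mean_i) · (x_{k,j} - mean_j), with n-1 = 3:
  s[A,A] = ((4.25)·(4.25) + (-1.75)·(-1.75) + (-2.75)·(-2.75) + (0.25)·(0.25)) / 3 = 28.75/3 = 9.5833
  s[A,B] = ((4.25)·(-1.25) + (-1.75)·(-0.25) + (-2.75)·(2.75) + (0.25)·(-1.25)) / 3 = -12.75/3 = -4.25
  s[B,B] = ((-1.25)·(-1.25) + (-0.25)·(-0.25) + (2.75)·(2.75) + (-1.25)·(-1.25)) / 3 = 10.75/3 = 3.5833
  Sample standard deviations s_i = √(s[i,i]):
  s(A) = √(9.5833) = 3.0957
  s(B) = √(3.5833) = 1.893

Step 3 — r_{ij} = s_{ij} / (s_i · s_j):
  r[A,A] = 1 (diagonal).
  r[A,B] = -4.25 / (3.0957 · 1.893) = -4.25 / 5.8601 = -0.7252
  r[B,B] = 1 (diagonal).

R is symmetric with unit diagonal. Assembling:

R = [[1, -0.7252],
 [-0.7252, 1]]


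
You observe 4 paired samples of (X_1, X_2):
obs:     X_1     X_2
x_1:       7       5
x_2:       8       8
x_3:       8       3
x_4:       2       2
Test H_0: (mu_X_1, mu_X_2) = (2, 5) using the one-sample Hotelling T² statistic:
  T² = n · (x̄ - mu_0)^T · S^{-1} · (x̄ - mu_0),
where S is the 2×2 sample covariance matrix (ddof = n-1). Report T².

Step 1 — sample mean vector:
  mean(X_1) = (7 + 8 + 8 + 2) / 4 = 25/4 = 6.25
  mean(X_2) = (5 + 8 + 3 + 2) / 4 = 18/4 = 4.5
  x̄ = (6.25, 4.5),  deviation x̄ - mu_0 = (6.25, 4.5) - (2, 5) = (4.25, -0.5).

Step 2 — sample covariance matrix, S[i,j] = (1/(n-1)) · Σ_k (x_{k,i} - mean_i) · (x_{k,j} - mean_j), divisor n-1 = 3:
  S[X_1,X_1] = ((0.75)·(0.75) + (1.75)·(1.75) + (1.75)·(1.75) + (-4.25)·(-4.25)) / 3 = 24.75/3 = 8.25
  S[X_1,X_2] = ((0.75)·(0.5) + (1.75)·(3.5) + (1.75)·(-1.5) + (-4.25)·(-2.5)) / 3 = 14.5/3 = 4.8333
  S[X_2,X_2] = ((0.5)·(0.5) + (3.5)·(3.5) + (-1.5)·(-1.5) + (-2.5)·(-2.5)) / 3 = 21/3 = 7
  S = [[8.25, 4.8333],
 [4.8333, 7]].

Step 3 — invert S. det(S) = 8.25·7 - (4.8333)² = 34.3889.
  S^{-1} = (1/det) · [[d, -b], [-b, a]] = [[0.2036, -0.1405],
 [-0.1405, 0.2399]].

Step 4 — quadratic form (x̄ - mu_0)^T · S^{-1} · (x̄ - mu_0):
  S^{-1} · (x̄ - mu_0) = (0.9354, -0.7173),
  (x̄ - mu_0)^T · [...] = (4.25)·(0.9354) + (-0.5)·(-0.7173) = 4.334.

Step 5 — scale by n: T² = 4 · 4.334 = 17.336.

T² ≈ 17.336


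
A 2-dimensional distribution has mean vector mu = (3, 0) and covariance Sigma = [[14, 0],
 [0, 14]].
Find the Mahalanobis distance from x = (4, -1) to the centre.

Step 1 — centre the observation: (x - mu) = (1, -1).

Step 2 — invert Sigma. det(Sigma) = 14·14 - (0)² = 196.
  Sigma^{-1} = (1/det) · [[d, -b], [-b, a]] = [[0.0714, 0],
 [0, 0.0714]].

Step 3 — form the quadratic (x - mu)^T · Sigma^{-1} · (x - mu):
  Sigma^{-1} · (x - mu) = (0.0714, -0.0714).
  (x - mu)^T · [Sigma^{-1} · (x - mu)] = (1)·(0.0714) + (-1)·(-0.0714) = 0.1429.

Step 4 — take square root: d = √(0.1429) ≈ 0.378.

d(x, mu) = √(0.1429) ≈ 0.378


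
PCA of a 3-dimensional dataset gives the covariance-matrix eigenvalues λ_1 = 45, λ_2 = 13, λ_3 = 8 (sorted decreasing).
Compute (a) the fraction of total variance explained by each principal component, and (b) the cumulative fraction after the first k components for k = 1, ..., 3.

Step 1 — total variance = trace(Sigma) = Σ λ_i = 45 + 13 + 8 = 66.

Step 2 — fraction explained by component i = λ_i / Σ λ:
  PC1: 45/66 = 0.6818
  PC2: 13/66 = 0.197
  PC3: 8/66 = 0.1212

Step 3 — cumulative fraction after k components = (λ_1 + ... + λ_k) / Σ λ:
  k = 1: 45/66 = 0.6818
  k = 2: (45 + 13)/66 = 58/66 = 0.8788
  k = 3: (45 + 13 + 8)/66 = 66/66 = 1

Summary (fraction, with percent):

explained: PC1 0.6818 (68.18%), PC2 0.197 (19.7%), PC3 0.1212 (12.12%);  cumulative: 0.6818, 0.8788, 1


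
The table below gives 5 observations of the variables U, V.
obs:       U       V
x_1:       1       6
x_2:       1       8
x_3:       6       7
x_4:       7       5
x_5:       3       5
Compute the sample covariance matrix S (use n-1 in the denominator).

Step 1 — column means:
  mean(U) = (1 + 1 + 6 + 7 + 3) / 5 = 18/5 = 3.6
  mean(V) = (6 + 8 + 7 + 5 + 5) / 5 = 31/5 = 6.2

Step 2 — sample covariance S[i,j] = (1/(n-1)) · Σ_k (x_{k,i} - mean_i) · (x_{k,j} - mean_j), with n-1 = 4.
  S[U,U] = ((-2.6)·(-2.6) + (-2.6)·(-2.6) + (2.4)·(2.4) + (3.4)·(3.4) + (-0.6)·(-0.6)) / 4 = 31.2/4 = 7.8
  S[U,V] = ((-2.6)·(-0.2) + (-2.6)·(1.8) + (2.4)·(0.8) + (3.4)·(-1.2) + (-0.6)·(-1.2)) / 4 = -5.6/4 = -1.4
  S[V,V] = ((-0.2)·(-0.2) + (1.8)·(1.8) + (0.8)·(0.8) + (-1.2)·(-1.2) + (-1.2)·(-1.2)) / 4 = 6.8/4 = 1.7

S is symmetric (S[j,i] = S[i,j]). Assembling:

S = [[7.8, -1.4],
 [-1.4, 1.7]]


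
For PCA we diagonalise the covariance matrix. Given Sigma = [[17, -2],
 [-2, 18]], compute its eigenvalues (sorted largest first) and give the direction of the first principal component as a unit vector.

Step 1 — characteristic polynomial of 2×2 Sigma:
  det(Sigma - λI) = λ² - trace · λ + det = 0.
  trace = 17 + 18 = 35, det = 17·18 - (-2)² = 302.
Step 2 — discriminant:
  Δ = trace² - 4·det = 1225 - 1208 = 17.
Step 3 — eigenvalues:
  λ = (trace ± √Δ)/2 = (35 ± 4.1231)/2,
  λ_1 = 19.5616,  λ_2 = 15.4384.

Step 4 — unit eigenvector for λ_1: solve (Sigma - λ_1 I)v = 0. First row:
  (17 - 19.5616)·v_x + (-2)·v_y = 0, i.e. (-2.5616)·v_x + (-2)·v_y = 0,
  so v ∝ (b, λ_1 - a) = (-2, 2.5616); multiply by -1 so the first entry is positive: u = (2, -2.5616).
  ||u|| = √((2)² + (-2.5616)²) = √(10.5616) ≈ 3.2499,
  v_1 = u/||u|| ≈ (0.6154, -0.7882) (||v_1|| = 1).

λ_1 = 19.5616,  λ_2 = 15.4384;  v_1 ≈ (0.6154, -0.7882)


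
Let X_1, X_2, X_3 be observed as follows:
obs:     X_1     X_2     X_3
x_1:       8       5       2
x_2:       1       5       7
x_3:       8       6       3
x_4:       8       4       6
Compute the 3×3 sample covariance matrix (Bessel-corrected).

Step 1 — column means:
  mean(X_1) = (8 + 1 + 8 + 8) / 4 = 25/4 = 6.25
  mean(X_2) = (5 + 5 + 6 + 4) / 4 = 20/4 = 5
  mean(X_3) = (2 + 7 + 3 + 6) / 4 = 18/4 = 4.5

Step 2 — sample covariance S[i,j] = (1/(n-1)) · Σ_k (x_{k,i} - mean_i) · (x_{k,j} - mean_j), with n-1 = 3.
  S[X_1,X_1] = ((1.75)·(1.75) + (-5.25)·(-5.25) + (1.75)·(1.75) + (1.75)·(1.75)) / 3 = 36.75/3 = 12.25
  S[X_1,X_2] = ((1.75)·(0) + (-5.25)·(0) + (1.75)·(1) + (1.75)·(-1)) / 3 = 0/3 = 0
  S[X_1,X_3] = ((1.75)·(-2.5) + (-5.25)·(2.5) + (1.75)·(-1.5) + (1.75)·(1.5)) / 3 = -17.5/3 = -5.8333
  S[X_2,X_2] = ((0)·(0) + (0)·(0) + (1)·(1) + (-1)·(-1)) / 3 = 2/3 = 0.6667
  S[X_2,X_3] = ((0)·(-2.5) + (0)·(2.5) + (1)·(-1.5) + (-1)·(1.5)) / 3 = -3/3 = -1
  S[X_3,X_3] = ((-2.5)·(-2.5) + (2.5)·(2.5) + (-1.5)·(-1.5) + (1.5)·(1.5)) / 3 = 17/3 = 5.6667

S is symmetric (S[j,i] = S[i,j]). Assembling:

S = [[12.25, 0, -5.8333],
 [0, 0.6667, -1],
 [-5.8333, -1, 5.6667]]


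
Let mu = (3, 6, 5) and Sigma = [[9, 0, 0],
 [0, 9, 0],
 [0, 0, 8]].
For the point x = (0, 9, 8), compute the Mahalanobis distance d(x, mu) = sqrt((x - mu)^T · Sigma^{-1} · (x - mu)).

Step 1 — centre the observation: (x - mu) = (-3, 3, 3).

Step 2 — invert Sigma (cofactor / det for 3×3, or solve directly):
  Sigma^{-1} = [[0.1111, 0, 0],
 [0, 0.1111, 0],
 [0, 0, 0.125]].

Step 3 — form the quadratic (x - mu)^T · Sigma^{-1} · (x - mu):
  Sigma^{-1} · (x - mu) = (-0.3333, 0.3333, 0.375).
  (x - mu)^T · [Sigma^{-1} · (x - mu)] = (-3)·(-0.3333) + (3)·(0.3333) + (3)·(0.375) = 3.125.

Step 4 — take square root: d = √(3.125) ≈ 1.7678.

d(x, mu) = √(3.125) ≈ 1.7678


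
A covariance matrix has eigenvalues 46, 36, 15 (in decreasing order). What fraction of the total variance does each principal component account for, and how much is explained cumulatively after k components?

Step 1 — total variance = trace(Sigma) = Σ λ_i = 46 + 36 + 15 = 97.

Step 2 — fraction explained by component i = λ_i / Σ λ:
  PC1: 46/97 = 0.4742
  PC2: 36/97 = 0.3711
  PC3: 15/97 = 0.1546

Step 3 — cumulative fraction after k components = (λ_1 + ... + λ_k) / Σ λ:
  k = 1: 46/97 = 0.4742
  k = 2: (46 + 36)/97 = 82/97 = 0.8454
  k = 3: (46 + 36 + 15)/97 = 97/97 = 1

Summary (fraction, with percent):

explained: PC1 0.4742 (47.42%), PC2 0.3711 (37.11%), PC3 0.1546 (15.46%);  cumulative: 0.4742, 0.8454, 1


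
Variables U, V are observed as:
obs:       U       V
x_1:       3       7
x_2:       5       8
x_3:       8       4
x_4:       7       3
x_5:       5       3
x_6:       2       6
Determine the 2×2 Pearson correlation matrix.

Step 1 — column means:
  mean(U) = (3 + 5 + 8 + 7 + 5 + 2) / 6 = 30/6 = 5
  mean(V) = (7 + 8 + 4 + 3 + 3 + 6) / 6 = 31/6 = 5.1667

Step 2 — sample variances and covariances s[i,j] = (1/(n-1)) · Σ_k (x_{k,i} - mean_i) · (x_{k,j} - mean_j), with n-1 = 5:
  s[U,U] = ((-2)·(-2) + (0)·(0) + (3)·(3) + (2)·(2) + (0)·(0) + (-3)·(-3)) / 5 = 26/5 = 5.2
  s[U,V] = ((-2)·(1.8333) + (0)·(2.8333) + (3)·(-1.1667) + (2)·(-2.1667) + (0)·(-2.1667) + (-3)·(0.8333)) / 5 = -14/5 = -2.8
  s[V,V] = ((1.8333)·(1.8333) + (2.8333)·(2.8333) + (-1.1667)·(-1.1667) + (-2.1667)·(-2.1667) + (-2.1667)·(-2.1667) + (0.8333)·(0.8333)) / 5 = 22.8333/5 = 4.5667
  Sample standard deviations s_i = √(s[i,i]):
  s(U) = √(5.2) = 2.2804
  s(V) = √(4.5667) = 2.137

Step 3 — r_{ij} = s_{ij} / (s_i · s_j):
  r[U,U] = 1 (diagonal).
  r[U,V] = -2.8 / (2.2804 · 2.137) = -2.8 / 4.8731 = -0.5746
  r[V,V] = 1 (diagonal).

R is symmetric with unit diagonal. Assembling:

R = [[1, -0.5746],
 [-0.5746, 1]]
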